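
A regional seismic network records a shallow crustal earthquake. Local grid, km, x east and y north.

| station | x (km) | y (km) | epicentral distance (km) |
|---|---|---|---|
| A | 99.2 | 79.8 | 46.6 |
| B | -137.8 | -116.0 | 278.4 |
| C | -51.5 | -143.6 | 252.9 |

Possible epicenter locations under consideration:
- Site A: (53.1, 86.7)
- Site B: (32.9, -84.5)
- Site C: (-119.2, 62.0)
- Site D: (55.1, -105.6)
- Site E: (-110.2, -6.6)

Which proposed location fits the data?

Site A

For each candidate, compare |candidate − station| to the reported distance:
Site A: residuals A 0.0, B 0.0, C 0.0 → max 0.0 km
Site B: residuals A 130.6, B 104.8, C 149.9 → max 149.9 km
Site C: residuals A 172.5, B 99.4, C 36.4 → max 172.5 km
Site D: residuals A 144.0, B 85.2, C 139.7 → max 144.0 km
Site E: residuals A 179.9, B 165.6, C 103.9 → max 179.9 km
Only Site A has all residuals ≈ 0.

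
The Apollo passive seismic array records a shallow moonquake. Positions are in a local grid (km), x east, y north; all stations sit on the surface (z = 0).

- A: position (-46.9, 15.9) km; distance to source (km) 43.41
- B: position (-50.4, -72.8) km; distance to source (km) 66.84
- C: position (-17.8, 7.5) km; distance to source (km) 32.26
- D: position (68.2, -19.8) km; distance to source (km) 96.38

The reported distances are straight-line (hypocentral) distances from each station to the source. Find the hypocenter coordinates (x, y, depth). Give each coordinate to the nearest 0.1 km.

(-25.5, -14.8, 22.0)

Each station gives a sphere (x−x_i)² + (y−y_i)² + z² = d_i² (stations at z=0).
Subtracting the A sphere from B and C: z² cancels, leaving linear equations in x and y:
-7.0 x − 177.4 y = 2804.42
58.2 x − 16.8 y = -1235.61
Solving: x ≈ -25.503, y ≈ -14.802 km (keep extra digits for the depth step; rounded: -25.5, -14.8).
Then from the A sphere: z² = 43.41² − (x + 46.9)² − (y − 15.9)² with x = -25.503, y = -14.802, so z ≈ 22.000 ≈ 22.0 km.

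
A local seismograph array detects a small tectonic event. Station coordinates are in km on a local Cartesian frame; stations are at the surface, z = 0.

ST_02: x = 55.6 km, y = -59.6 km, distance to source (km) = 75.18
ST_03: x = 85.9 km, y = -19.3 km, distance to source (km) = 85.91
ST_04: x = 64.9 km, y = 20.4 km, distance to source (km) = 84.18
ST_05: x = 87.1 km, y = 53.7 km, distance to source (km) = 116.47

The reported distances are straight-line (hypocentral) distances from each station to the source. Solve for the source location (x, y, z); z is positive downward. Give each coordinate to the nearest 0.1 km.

x ≈ 21.8 km, y ≈ -24.1 km, depth ≈ 57.0 km

Each station gives a sphere (x−x_i)² + (y−y_i)² + z² = d_i² (stations at z=0).
Subtracting the ST_02 sphere from ST_03 and ST_04: z² cancels, leaving linear equations in x and y:
60.6 x + 80.6 y = -620.72
18.6 x + 160.0 y = -3449.59
Solving: x ≈ 21.804, y ≈ -24.095 km (keep extra digits for the depth step; rounded: 21.8, -24.1).
Then from the ST_02 sphere: z² = 75.18² − (x − 55.6)² − (y + 59.6)² with x = 21.804, y = -24.095, so z ≈ 57.002 ≈ 57.0 km.
Check against ST_05 (with the unrounded solution): distance 116.47 ≈ 116.47 km. ✓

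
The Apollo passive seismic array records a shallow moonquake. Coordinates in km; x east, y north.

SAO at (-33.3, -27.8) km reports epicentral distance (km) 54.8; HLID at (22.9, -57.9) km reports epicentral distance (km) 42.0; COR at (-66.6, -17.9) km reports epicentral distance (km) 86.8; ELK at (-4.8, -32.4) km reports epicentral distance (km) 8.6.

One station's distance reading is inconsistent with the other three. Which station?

Solve using three stations at a time. Using SAO, HLID, COR (subtract circle equations pairwise → linear system) gives (x, y) ≈ (20.0, -16.3).
Distances from that point to each station vs reported:
  SAO: calculated 54.5 vs reported 54.8 → residual 0.3 km
  HLID: calculated 41.7 vs reported 42.0 → residual 0.3 km
  COR: calculated 86.6 vs reported 86.8 → residual 0.2 km
  ELK: calculated 29.6 vs reported 8.6 → residual 21.0 km
SAO, HLID, COR are mutually consistent (residuals ≈ 0); ELK is off by 21.0 km.

ELK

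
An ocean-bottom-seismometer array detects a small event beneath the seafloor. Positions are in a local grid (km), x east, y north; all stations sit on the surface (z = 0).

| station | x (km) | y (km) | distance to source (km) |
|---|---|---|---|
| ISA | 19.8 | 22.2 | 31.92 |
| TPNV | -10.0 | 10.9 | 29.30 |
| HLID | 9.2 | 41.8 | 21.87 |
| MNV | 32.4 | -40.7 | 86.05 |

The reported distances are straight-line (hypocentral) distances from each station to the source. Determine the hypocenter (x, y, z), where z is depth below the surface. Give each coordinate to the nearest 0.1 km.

(-4.9, 35.3, 15.4)

Each station gives a sphere (x−x_i)² + (y−y_i)² + z² = d_i² (stations at z=0).
Subtracting the ISA sphere from TPNV and HLID: z² cancels, leaving linear equations in x and y:
-59.6 x − 22.6 y = -505.67
-21.2 x + 39.2 y = 1487.59
Solving: x ≈ -4.901, y ≈ 35.298 km (keep extra digits for the depth step; rounded: -4.9, 35.3).
Then from the ISA sphere: z² = 31.92² − (x − 19.8)² − (y − 22.2)² with x = -4.901, y = 35.298, so z ≈ 15.401 ≈ 15.4 km.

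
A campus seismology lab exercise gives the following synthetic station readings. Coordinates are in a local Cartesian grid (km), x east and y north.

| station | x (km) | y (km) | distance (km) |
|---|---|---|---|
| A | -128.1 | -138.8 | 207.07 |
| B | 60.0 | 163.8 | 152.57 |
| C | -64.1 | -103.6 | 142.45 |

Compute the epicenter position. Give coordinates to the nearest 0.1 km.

Circle about each station: (x + 128.1)² + (y + 138.8)² = 207.07²; (x − 60.0)² + (y − 163.8)² = 152.57²; (x + 64.1)² + (y + 103.6)² = 142.45².
Subtracting the A equation from the B and C equations removes the quadratic terms:
376.2 x + 605.2 y = 14355.77
128.0 x + 70.4 y = 1752.70
Solving the 2×2 system: x ≈ 1.0, y ≈ 23.1 km.
Check against A (with the unrounded x, y): √((x + 128.1)²+(y + 138.8)²) = 207.07 ≈ 207.07 km. ✓

1.0 km east, 23.1 km north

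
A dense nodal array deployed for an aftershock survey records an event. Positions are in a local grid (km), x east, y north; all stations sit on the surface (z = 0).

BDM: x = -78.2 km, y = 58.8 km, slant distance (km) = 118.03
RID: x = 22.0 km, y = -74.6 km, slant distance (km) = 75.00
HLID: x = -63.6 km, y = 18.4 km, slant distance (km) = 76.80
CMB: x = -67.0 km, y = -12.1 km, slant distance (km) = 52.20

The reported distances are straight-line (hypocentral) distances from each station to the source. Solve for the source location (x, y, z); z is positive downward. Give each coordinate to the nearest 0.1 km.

Each station gives a sphere (x−x_i)² + (y−y_i)² + z² = d_i² (stations at z=0).
Subtracting the BDM sphere from RID and HLID: z² cancels, leaving linear equations in x and y:
200.4 x − 266.8 y = 4782.56
29.2 x − 80.8 y = 2843.68
Solving: x ≈ -44.308, y ≈ -51.206 km (keep extra digits for the depth step; rounded: -44.3, -51.2).
Then from the BDM sphere: z² = 118.03² − (x + 78.2)² − (y − 58.8)² with x = -44.308, y = -51.206, so z ≈ 26.098 ≈ 26.1 km.
Check against CMB (with the unrounded solution): distance 52.20 ≈ 52.20 km. ✓

(-44.3, -51.2, 26.1)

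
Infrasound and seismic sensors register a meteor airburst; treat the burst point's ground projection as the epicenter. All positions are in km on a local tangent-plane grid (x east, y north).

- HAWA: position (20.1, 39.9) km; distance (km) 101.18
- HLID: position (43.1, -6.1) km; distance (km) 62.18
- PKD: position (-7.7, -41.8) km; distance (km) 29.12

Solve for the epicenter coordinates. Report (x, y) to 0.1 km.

(14.1, -61.1)

Circle about each station: (x − 20.1)² + (y − 39.9)² = 101.18²; (x − 43.1)² + (y + 6.1)² = 62.18²; (x + 7.7)² + (y + 41.8)² = 29.12².
Subtracting the HAWA equation from the HLID and PKD equations removes the quadratic terms:
46.0 x − 92.0 y = 6269.84
-55.6 x − 163.4 y = 9199.93
Solving the 2×2 system: x ≈ 14.1, y ≈ -61.1 km.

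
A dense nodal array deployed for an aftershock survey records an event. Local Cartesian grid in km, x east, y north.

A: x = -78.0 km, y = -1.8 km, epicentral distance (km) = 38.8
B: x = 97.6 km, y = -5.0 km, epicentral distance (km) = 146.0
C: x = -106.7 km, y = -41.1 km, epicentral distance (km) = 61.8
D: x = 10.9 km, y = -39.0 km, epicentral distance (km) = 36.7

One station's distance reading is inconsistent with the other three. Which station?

D

Solve using three stations at a time. Using A, B, C (subtract circle equations pairwise → linear system) gives (x, y) ≈ (-47.0, -25.1).
Distances from that point to each station vs reported:
  A: calculated 38.8 vs reported 38.8 → residual 0.0 km
  B: calculated 146.0 vs reported 146.0 → residual 0.0 km
  C: calculated 61.8 vs reported 61.8 → residual 0.0 km
  D: calculated 59.5 vs reported 36.7 → residual 22.8 km
A, B, C are mutually consistent (residuals ≈ 0); D is off by 22.8 km.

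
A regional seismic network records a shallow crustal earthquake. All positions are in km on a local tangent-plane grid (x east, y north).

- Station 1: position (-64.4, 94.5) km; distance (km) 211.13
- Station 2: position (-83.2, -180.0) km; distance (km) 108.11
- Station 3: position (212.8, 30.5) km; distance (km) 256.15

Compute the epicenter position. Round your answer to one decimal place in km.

(-3.0, -107.5)

Circle about each station: (x + 64.4)² + (y − 94.5)² = 211.13²; (x + 83.2)² + (y + 180.0)² = 108.11²; (x − 212.8)² + (y − 30.5)² = 256.15².
Subtracting the Station 1 equation from the Station 2 and Station 3 equations removes the quadratic terms:
-37.6 x − 549.0 y = 59132.73
554.4 x − 128.0 y = 12099.53
Solving the 2×2 system: x ≈ -3.0, y ≈ -107.5 km.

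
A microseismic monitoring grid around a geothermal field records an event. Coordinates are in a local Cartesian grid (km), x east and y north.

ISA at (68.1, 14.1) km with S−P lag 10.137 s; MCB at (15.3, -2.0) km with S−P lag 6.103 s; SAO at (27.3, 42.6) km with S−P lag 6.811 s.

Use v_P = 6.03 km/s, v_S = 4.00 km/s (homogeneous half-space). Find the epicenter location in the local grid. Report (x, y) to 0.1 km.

(-51.8, 25.5)

Distance from S−P lag: d = Δt · v_P v_S / (v_P − v_S) = Δt · (6.03·4.00)/(6.03−4.00) ≈ 11.8818·Δt.
So d_ISA = 120.45, d_MCB = 72.51, d_SAO = 80.93 km.
Circle about each station: (x − 68.1)² + (y − 14.1)² = 120.45²; (x − 15.3)² + (y + 2.0)² = 72.51²; (x − 27.3)² + (y − 42.6)² = 80.93².
Subtracting the ISA equation from the MCB and SAO equations removes the quadratic terms:
-105.6 x − 32.2 y = 4652.17
-81.6 x + 57.0 y = 5682.17
Solving the 2×2 system: x ≈ -51.8, y ≈ 25.5 km.
Check against ISA (with the unrounded x, y): √((x − 68.1)²+(y − 14.1)²) = 120.47 ≈ 120.45 km. ✓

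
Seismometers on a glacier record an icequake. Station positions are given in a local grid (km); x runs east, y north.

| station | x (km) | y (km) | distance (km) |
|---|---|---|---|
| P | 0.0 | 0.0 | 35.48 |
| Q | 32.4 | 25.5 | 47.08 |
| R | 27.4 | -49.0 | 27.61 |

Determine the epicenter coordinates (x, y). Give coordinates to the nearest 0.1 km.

Circle about each station: x² + y² = 35.48²; (x − 32.4)² + (y − 25.5)² = 47.08²; (x − 27.4)² + (y + 49.0)² = 27.61².
Subtracting pairs of circle equations eliminates x²+y² and gives linear equations (the radical axes):
64.8 x + 51.0 y = 742.31
54.8 x − 98.0 y = 3648.28
Solving the 2×2 system: x ≈ 28.3, y ≈ -21.4 km.
Check against P (with the unrounded x, y): √(x²+y²) = 35.48 ≈ 35.48 km. ✓

(28.3, -21.4)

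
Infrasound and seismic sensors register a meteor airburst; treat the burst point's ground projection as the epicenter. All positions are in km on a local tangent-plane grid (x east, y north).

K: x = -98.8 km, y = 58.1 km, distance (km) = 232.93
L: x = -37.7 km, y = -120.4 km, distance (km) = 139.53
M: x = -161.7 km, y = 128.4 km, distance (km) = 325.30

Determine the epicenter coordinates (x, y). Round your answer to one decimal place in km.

Circle about each station: (x + 98.8)² + (y − 58.1)² = 232.93²; (x + 37.7)² + (y + 120.4)² = 139.53²; (x + 161.7)² + (y − 128.4)² = 325.30².
Subtracting the K equation from the L and M equations removes the quadratic terms:
122.2 x − 357.0 y = 37568.16
-125.8 x + 140.6 y = -22067.31
Solving the 2×2 system: x ≈ 93.6, y ≈ -73.2 km.
Check against K (with the unrounded x, y): √((x + 98.8)²+(y − 58.1)²) = 232.94 ≈ 232.93 km. ✓

(93.6, -73.2)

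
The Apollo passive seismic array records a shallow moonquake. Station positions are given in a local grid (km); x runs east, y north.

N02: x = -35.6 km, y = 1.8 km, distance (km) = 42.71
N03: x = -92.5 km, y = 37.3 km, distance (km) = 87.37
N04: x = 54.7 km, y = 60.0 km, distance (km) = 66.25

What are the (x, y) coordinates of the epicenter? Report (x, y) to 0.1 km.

x ≈ -5.3 km, y ≈ 31.9 km

Circle about each station: (x + 35.6)² + (y − 1.8)² = 42.71²; (x + 92.5)² + (y − 37.3)² = 87.37²; (x − 54.7)² + (y − 60.0)² = 66.25².
Subtracting the N02 equation from the N03 and N04 equations removes the quadratic terms:
-113.8 x + 71.0 y = 2867.57
180.6 x + 116.4 y = 2756.57
Solving the 2×2 system: x ≈ -5.3, y ≈ 31.9 km.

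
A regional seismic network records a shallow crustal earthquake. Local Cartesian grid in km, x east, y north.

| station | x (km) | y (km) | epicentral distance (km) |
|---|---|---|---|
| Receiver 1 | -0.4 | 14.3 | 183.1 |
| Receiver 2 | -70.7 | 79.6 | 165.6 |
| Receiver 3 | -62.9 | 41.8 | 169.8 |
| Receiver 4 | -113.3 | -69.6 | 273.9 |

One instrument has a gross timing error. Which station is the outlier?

Receiver 1

Solve using three stations at a time. Using Receiver 2, Receiver 3, Receiver 4 (subtract circle equations pairwise → linear system) gives (x, y) ≈ (91.7, 112.0).
Distances from that point to each station vs reported:
  Receiver 1: calculated 134.3 vs reported 183.1 → residual 48.8 km
  Receiver 2: calculated 165.6 vs reported 165.6 → residual 0.0 km
  Receiver 3: calculated 169.8 vs reported 169.8 → residual 0.0 km
  Receiver 4: calculated 273.9 vs reported 273.9 → residual 0.0 km
Receiver 2, Receiver 3, Receiver 4 are mutually consistent (residuals ≈ 0); Receiver 1 is off by 48.8 km.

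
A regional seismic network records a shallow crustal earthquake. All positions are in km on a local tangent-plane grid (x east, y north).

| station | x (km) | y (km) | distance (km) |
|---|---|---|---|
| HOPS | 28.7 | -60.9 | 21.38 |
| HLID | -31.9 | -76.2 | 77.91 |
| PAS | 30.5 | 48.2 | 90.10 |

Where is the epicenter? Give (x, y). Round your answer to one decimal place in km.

Circle about each station: (x − 28.7)² + (y + 60.9)² = 21.38²; (x + 31.9)² + (y + 76.2)² = 77.91²; (x − 30.5)² + (y − 48.2)² = 90.10².
Subtracting pairs of circle equations eliminates x²+y² and gives linear equations (the radical axes):
-121.2 x − 30.6 y = -3321.31
3.6 x + 218.2 y = -8939.92
Solving the 2×2 system: x ≈ 37.9, y ≈ -41.6 km.
Check against HOPS (with the unrounded x, y): √((x − 28.7)²+(y + 60.9)²) = 21.39 ≈ 21.38 km. ✓

37.9 km east, -41.6 km north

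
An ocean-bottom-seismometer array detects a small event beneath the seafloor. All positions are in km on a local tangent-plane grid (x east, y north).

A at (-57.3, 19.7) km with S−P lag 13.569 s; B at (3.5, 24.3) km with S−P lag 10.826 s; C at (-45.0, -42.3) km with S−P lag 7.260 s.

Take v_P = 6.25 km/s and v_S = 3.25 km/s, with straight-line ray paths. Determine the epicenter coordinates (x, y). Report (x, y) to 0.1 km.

(3.7, -49.0)

Distance from S−P lag: d = Δt · v_P v_S / (v_P − v_S) = Δt · (6.25·3.25)/(6.25−3.25) ≈ 6.7708·Δt.
So d_A = 91.87, d_B = 73.30, d_C = 49.16 km.
Circle about each station: (x + 57.3)² + (y − 19.7)² = 91.87²; (x − 3.5)² + (y − 24.3)² = 73.30²; (x + 45.0)² + (y + 42.3)² = 49.16².
Subtracting pairs of circle equations eliminates x²+y² and gives linear equations (the radical axes):
121.6 x + 9.2 y = -1.43
24.6 x − 124.0 y = 6166.30
Solving the 2×2 system: x ≈ 3.7, y ≈ -49.0 km.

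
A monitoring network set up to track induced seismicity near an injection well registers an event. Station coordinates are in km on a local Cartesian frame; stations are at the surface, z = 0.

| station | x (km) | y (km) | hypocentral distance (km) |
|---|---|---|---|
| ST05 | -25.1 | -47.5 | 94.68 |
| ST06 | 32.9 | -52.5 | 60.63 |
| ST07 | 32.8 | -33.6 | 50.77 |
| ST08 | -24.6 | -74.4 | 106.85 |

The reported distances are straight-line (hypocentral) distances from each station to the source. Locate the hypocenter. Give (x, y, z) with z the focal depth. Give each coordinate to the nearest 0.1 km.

x ≈ 52.6 km, y ≈ -13.9 km, depth ≈ 42.4 km

Each station gives a sphere (x−x_i)² + (y−y_i)² + z² = d_i² (stations at z=0).
Subtracting the ST05 sphere from ST06 and ST07: z² cancels, leaving linear equations in x and y:
116.0 x − 10.0 y = 6240.71
115.8 x + 27.8 y = 5705.25
Solving: x ≈ 52.602, y ≈ -13.887 km (keep extra digits for the depth step; rounded: 52.6, -13.9).
Then from the ST05 sphere: z² = 94.68² − (x + 25.1)² − (y + 47.5)² with x = 52.602, y = -13.887, so z ≈ 42.389 ≈ 42.4 km.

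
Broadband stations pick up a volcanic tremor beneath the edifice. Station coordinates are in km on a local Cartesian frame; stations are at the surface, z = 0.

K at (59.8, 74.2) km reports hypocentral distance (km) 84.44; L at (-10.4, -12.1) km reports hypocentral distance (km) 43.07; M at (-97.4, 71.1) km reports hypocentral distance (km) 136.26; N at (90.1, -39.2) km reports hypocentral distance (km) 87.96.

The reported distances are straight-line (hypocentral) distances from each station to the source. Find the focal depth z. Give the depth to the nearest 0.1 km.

z ≈ 26.4 km

Each station gives a sphere (x−x_i)² + (y−y_i)² + z² = d_i² (stations at z=0).
Subtracting the K sphere from L and M: z² cancels, leaving linear equations in x and y:
-140.4 x − 172.6 y = -3552.02
-314.4 x − 6.2 y = -5976.38
Solving: x ≈ 18.906, y ≈ 5.200 km (keep extra digits for the depth step; rounded: 18.9, 5.2).
Then from the K sphere: z² = 84.44² − (x − 59.8)² − (y − 74.2)² with x = 18.906, y = 5.200, so z ≈ 26.397 ≈ 26.4 km.
Check against N (with the unrounded solution): distance 87.96 ≈ 87.96 km. ✓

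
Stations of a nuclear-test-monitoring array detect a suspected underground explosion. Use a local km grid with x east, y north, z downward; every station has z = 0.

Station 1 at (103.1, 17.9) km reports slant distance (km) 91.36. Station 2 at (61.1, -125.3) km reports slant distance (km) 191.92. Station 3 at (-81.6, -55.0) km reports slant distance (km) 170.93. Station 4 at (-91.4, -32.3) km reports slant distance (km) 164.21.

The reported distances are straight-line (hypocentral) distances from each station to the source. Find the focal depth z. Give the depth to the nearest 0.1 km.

depth ≈ 47.2 km

Each station gives a sphere (x−x_i)² + (y−y_i)² + z² = d_i² (stations at z=0).
Subtracting the Station 1 sphere from Station 2 and Station 3: z² cancels, leaving linear equations in x and y:
-84.0 x − 286.4 y = -20003.36
-369.4 x − 145.8 y = -22136.88
Solving: x ≈ 36.596, y ≈ 59.111 km (keep extra digits for the depth step; rounded: 36.6, 59.1).
Then from the Station 1 sphere: z² = 91.36² − (x − 103.1)² − (y − 17.9)² with x = 36.596, y = 59.111, so z ≈ 47.175 ≈ 47.2 km.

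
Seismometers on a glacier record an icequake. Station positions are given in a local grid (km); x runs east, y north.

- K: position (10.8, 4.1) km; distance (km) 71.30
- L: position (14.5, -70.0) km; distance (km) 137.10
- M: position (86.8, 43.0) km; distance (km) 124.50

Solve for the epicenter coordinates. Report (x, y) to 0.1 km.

Circle about each station: (x − 10.8)² + (y − 4.1)² = 71.30²; (x − 14.5)² + (y + 70.0)² = 137.10²; (x − 86.8)² + (y − 43.0)² = 124.50².
Subtracting the K equation from the L and M equations removes the quadratic terms:
7.4 x − 148.2 y = -8735.92
152.0 x + 77.8 y = -1166.77
Solving the 2×2 system: x ≈ -36.9, y ≈ 57.1 km.

(-36.9, 57.1)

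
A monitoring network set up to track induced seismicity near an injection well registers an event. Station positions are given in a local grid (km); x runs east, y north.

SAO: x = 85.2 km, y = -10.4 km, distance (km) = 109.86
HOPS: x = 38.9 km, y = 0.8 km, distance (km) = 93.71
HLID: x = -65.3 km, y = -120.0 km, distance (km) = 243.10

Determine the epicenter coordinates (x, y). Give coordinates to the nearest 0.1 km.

x ≈ 50.4 km, y ≈ 93.8 km

Circle about each station: (x − 85.2)² + (y + 10.4)² = 109.86²; (x − 38.9)² + (y − 0.8)² = 93.71²; (x + 65.3)² + (y + 120.0)² = 243.10².
Subtracting pairs of circle equations eliminates x²+y² and gives linear equations (the radical axes):
-92.6 x + 22.4 y = -2565.69
-301.0 x − 219.2 y = -35731.50
Solving the 2×2 system: x ≈ 50.4, y ≈ 93.8 km.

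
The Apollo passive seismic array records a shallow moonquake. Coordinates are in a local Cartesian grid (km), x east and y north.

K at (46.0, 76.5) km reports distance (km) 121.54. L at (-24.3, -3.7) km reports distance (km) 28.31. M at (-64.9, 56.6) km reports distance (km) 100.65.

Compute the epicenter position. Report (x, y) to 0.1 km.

(-13.1, -29.7)

Circle about each station: (x − 46.0)² + (y − 76.5)² = 121.54²; (x + 24.3)² + (y + 3.7)² = 28.31²; (x + 64.9)² + (y − 56.6)² = 100.65².
Subtracting the K equation from the L and M equations removes the quadratic terms:
-140.6 x − 160.4 y = 6606.45
-221.8 x − 39.8 y = 4088.87
Solving the 2×2 system: x ≈ -13.1, y ≈ -29.7 km.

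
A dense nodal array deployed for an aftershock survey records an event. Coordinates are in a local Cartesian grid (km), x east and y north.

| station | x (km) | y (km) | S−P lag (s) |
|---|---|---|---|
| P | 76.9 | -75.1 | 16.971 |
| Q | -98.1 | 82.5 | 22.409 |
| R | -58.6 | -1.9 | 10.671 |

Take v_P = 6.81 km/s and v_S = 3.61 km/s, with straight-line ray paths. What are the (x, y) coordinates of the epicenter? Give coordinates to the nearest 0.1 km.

(-53.2, -83.7)

Distance from S−P lag: d = Δt · v_P v_S / (v_P − v_S) = Δt · (6.81·3.61)/(6.81−3.61) ≈ 7.6825·Δt.
So d_P = 130.38, d_Q = 172.16, d_R = 81.98 km.
Circle about each station: (x − 76.9)² + (y + 75.1)² = 130.38²; (x + 98.1)² + (y − 82.5)² = 172.16²; (x + 58.6)² + (y + 1.9)² = 81.98².
Subtracting pairs of circle equations eliminates x²+y² and gives linear equations (the radical axes):
-350.0 x + 315.2 y = -7763.88
-271.0 x + 146.4 y = 2162.17
Solving the 2×2 system: x ≈ -53.2, y ≈ -83.7 km.
Check against P (with the unrounded x, y): √((x − 76.9)²+(y + 75.1)²) = 130.38 ≈ 130.38 km. ✓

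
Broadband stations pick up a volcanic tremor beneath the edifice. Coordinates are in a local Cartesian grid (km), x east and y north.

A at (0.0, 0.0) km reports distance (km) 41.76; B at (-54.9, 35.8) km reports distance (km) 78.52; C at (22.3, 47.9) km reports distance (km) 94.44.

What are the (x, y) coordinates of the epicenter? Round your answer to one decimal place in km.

Circle about each station: x² + y² = 41.76²; (x + 54.9)² + (y − 35.8)² = 78.52²; (x − 22.3)² + (y − 47.9)² = 94.44².
Subtracting the A equation from the B and C equations removes the quadratic terms:
-109.8 x + 71.6 y = -125.84
44.6 x + 95.8 y = -4383.32
Solving the 2×2 system: x ≈ -22.0, y ≈ -35.5 km.

x ≈ -22.0 km, y ≈ -35.5 km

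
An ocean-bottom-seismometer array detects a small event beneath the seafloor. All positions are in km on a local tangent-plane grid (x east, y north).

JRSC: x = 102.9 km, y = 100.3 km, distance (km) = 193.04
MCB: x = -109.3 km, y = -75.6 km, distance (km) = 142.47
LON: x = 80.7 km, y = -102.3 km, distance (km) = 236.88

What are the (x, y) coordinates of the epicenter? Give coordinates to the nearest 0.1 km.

Circle about each station: (x − 102.9)² + (y − 100.3)² = 193.04²; (x + 109.3)² + (y + 75.6)² = 142.47²; (x − 80.7)² + (y + 102.3)² = 236.88².
Subtracting the JRSC equation from the MCB and LON equations removes the quadratic terms:
-424.4 x − 351.8 y = 13980.09
-44.4 x − 405.2 y = -22518.41
Solving the 2×2 system: x ≈ -86.9, y ≈ 65.1 km.

(-86.9, 65.1)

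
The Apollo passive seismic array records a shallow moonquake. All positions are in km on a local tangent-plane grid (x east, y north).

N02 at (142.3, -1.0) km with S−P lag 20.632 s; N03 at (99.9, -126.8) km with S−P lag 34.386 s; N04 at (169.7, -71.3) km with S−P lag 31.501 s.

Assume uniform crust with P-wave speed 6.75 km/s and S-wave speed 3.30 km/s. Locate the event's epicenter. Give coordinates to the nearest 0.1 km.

(43.0, 87.8)

Distance from S−P lag: d = Δt · v_P v_S / (v_P − v_S) = Δt · (6.75·3.30)/(6.75−3.30) ≈ 6.4565·Δt.
So d_N02 = 133.21, d_N03 = 222.01, d_N04 = 203.39 km.
Circle about each station: (x − 142.3)² + (y + 1.0)² = 133.21²; (x − 99.9)² + (y + 126.8)² = 222.01²; (x − 169.7)² + (y + 71.3)² = 203.39².
Subtracting pairs of circle equations eliminates x²+y² and gives linear equations (the radical axes):
-84.8 x − 251.6 y = -25735.58
54.8 x − 140.6 y = -9991.10
Solving the 2×2 system: x ≈ 43.0, y ≈ 87.8 km.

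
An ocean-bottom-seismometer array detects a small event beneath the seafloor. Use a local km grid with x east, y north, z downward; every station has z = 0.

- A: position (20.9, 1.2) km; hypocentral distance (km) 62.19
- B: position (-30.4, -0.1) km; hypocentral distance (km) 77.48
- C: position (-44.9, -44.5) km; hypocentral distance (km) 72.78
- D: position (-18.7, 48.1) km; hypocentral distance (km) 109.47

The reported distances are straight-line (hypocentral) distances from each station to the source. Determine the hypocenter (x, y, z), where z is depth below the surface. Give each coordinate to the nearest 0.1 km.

(17.3, -48.2, 37.6)

Each station gives a sphere (x−x_i)² + (y−y_i)² + z² = d_i² (stations at z=0).
Subtracting the A sphere from B and C: z² cancels, leaving linear equations in x and y:
-102.6 x − 2.6 y = -1649.63
-131.6 x − 91.4 y = 2128.68
Solving: x ≈ 17.300, y ≈ -48.198 km (keep extra digits for the depth step; rounded: 17.3, -48.2).
Then from the A sphere: z² = 62.19² − (x − 20.9)² − (y − 1.2)² with x = 17.300, y = -48.198, so z ≈ 37.609 ≈ 37.6 km.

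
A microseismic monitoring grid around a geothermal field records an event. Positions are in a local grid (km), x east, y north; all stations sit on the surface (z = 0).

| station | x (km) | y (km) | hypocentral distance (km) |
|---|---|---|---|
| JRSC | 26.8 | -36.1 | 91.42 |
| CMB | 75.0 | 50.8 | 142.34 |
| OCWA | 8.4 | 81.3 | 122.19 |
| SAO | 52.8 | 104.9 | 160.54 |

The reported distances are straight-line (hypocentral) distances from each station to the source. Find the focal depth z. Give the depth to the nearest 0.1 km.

Each station gives a sphere (x−x_i)² + (y−y_i)² + z² = d_i² (stations at z=0).
Subtracting the JRSC sphere from CMB and OCWA: z² cancels, leaving linear equations in x and y:
96.4 x + 173.8 y = -5718.87
-36.8 x + 234.8 y = -1913.98
Solving: x ≈ -34.796, y ≈ -13.605 km (keep extra digits for the depth step; rounded: -34.8, -13.6).
Then from the JRSC sphere: z² = 91.42² − (x − 26.8)² − (y + 36.1)² with x = -34.796, y = -13.605, so z ≈ 63.699 ≈ 63.7 km.
Check against SAO (with the unrounded solution): distance 160.54 ≈ 160.54 km. ✓

z ≈ 63.7 km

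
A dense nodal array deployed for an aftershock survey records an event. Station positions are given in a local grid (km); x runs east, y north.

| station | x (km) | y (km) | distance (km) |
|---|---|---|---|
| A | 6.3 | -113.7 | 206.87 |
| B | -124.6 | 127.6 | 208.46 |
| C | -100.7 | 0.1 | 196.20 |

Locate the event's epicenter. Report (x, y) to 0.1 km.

x ≈ 78.4 km, y ≈ 80.2 km

Circle about each station: (x − 6.3)² + (y + 113.7)² = 206.87²; (x + 124.6)² + (y − 127.6)² = 208.46²; (x + 100.7)² + (y − 0.1)² = 196.20².
Subtracting the A equation from the B and C equations removes the quadratic terms:
-261.8 x + 482.6 y = 18179.17
-214.0 x + 227.6 y = 1473.88
Solving the 2×2 system: x ≈ 78.4, y ≈ 80.2 km.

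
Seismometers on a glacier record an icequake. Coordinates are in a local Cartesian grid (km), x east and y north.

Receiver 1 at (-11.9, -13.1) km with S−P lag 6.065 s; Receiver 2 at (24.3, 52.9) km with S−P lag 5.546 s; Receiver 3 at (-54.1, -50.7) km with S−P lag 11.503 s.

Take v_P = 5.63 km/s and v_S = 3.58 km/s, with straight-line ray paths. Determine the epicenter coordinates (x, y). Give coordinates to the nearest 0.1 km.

Distance from S−P lag: d = Δt · v_P v_S / (v_P − v_S) = Δt · (5.63·3.58)/(5.63−3.58) ≈ 9.8319·Δt.
So d_Receiver 1 = 59.63, d_Receiver 2 = 54.53, d_Receiver 3 = 113.10 km.
Circle about each station: (x + 11.9)² + (y + 13.1)² = 59.63²; (x − 24.3)² + (y − 52.9)² = 54.53²; (x + 54.1)² + (y + 50.7)² = 113.10².
Subtracting pairs of circle equations eliminates x²+y² and gives linear equations (the radical axes):
72.4 x + 132.0 y = 3657.90
-84.4 x − 75.2 y = -4051.79
Solving the 2×2 system: x ≈ 45.6, y ≈ 2.7 km.

45.6 km east, 2.7 km north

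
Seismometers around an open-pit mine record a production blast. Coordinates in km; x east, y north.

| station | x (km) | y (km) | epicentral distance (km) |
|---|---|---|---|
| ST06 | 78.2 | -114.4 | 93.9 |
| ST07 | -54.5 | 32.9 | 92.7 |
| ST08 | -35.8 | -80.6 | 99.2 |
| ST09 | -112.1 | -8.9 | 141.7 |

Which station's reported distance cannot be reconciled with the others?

ST06

Solve using three stations at a time. Using ST07, ST08, ST09 (subtract circle equations pairwise → linear system) gives (x, y) ≈ (29.5, -6.1).
Distances from that point to each station vs reported:
  ST06: calculated 118.8 vs reported 93.9 → residual 24.9 km
  ST07: calculated 92.6 vs reported 92.7 → residual 0.1 km
  ST08: calculated 99.1 vs reported 99.2 → residual 0.1 km
  ST09: calculated 141.6 vs reported 141.7 → residual 0.1 km
ST07, ST08, ST09 are mutually consistent (residuals ≈ 0); ST06 is off by 24.9 km.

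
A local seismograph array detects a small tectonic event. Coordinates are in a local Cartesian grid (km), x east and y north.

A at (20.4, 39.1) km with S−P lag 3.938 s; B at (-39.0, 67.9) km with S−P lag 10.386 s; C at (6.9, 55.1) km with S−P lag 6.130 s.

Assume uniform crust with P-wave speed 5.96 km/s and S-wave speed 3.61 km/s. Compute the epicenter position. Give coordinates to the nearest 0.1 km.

Distance from S−P lag: d = Δt · v_P v_S / (v_P − v_S) = Δt · (5.96·3.61)/(5.96−3.61) ≈ 9.1556·Δt.
So d_A = 36.05, d_B = 95.09, d_C = 56.12 km.
Circle about each station: (x − 20.4)² + (y − 39.1)² = 36.05²; (x + 39.0)² + (y − 67.9)² = 95.09²; (x − 6.9)² + (y − 55.1)² = 56.12².
Subtracting pairs of circle equations eliminates x²+y² and gives linear equations (the radical axes):
-118.8 x + 57.6 y = -3556.07
-27.0 x + 32.0 y = -711.20
Solving the 2×2 system: x ≈ 32.4, y ≈ 5.1 km.
Check against A (with the unrounded x, y): √((x − 20.4)²+(y − 39.1)²) = 36.03 ≈ 36.05 km. ✓

x ≈ 32.4 km, y ≈ 5.1 km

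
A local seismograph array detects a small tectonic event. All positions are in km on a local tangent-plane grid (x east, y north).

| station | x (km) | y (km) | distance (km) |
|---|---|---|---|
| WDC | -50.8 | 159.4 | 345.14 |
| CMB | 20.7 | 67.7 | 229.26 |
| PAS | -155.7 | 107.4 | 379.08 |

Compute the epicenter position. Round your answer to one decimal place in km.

Circle about each station: (x + 50.8)² + (y − 159.4)² = 345.14²; (x − 20.7)² + (y − 67.7)² = 229.26²; (x + 155.7)² + (y − 107.4)² = 379.08².
Subtracting the WDC equation from the CMB and PAS equations removes the quadratic terms:
143.0 x − 183.4 y = 43584.25
-209.8 x − 104.0 y = -16791.78
Solving the 2×2 system: x ≈ 142.7, y ≈ -126.4 km.

142.7 km east, -126.4 km north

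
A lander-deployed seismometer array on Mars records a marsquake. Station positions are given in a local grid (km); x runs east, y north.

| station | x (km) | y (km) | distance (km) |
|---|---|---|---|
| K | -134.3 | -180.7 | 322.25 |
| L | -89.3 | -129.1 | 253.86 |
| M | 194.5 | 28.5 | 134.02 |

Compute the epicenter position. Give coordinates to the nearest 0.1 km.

67.3 km east, 70.7 km north

Circle about each station: (x + 134.3)² + (y + 180.7)² = 322.25²; (x + 89.3)² + (y + 129.1)² = 253.86²; (x − 194.5)² + (y − 28.5)² = 134.02².
Subtracting pairs of circle equations eliminates x²+y² and gives linear equations (the radical axes):
90.0 x + 103.2 y = 13352.48
657.6 x + 418.4 y = 73837.22
Solving the 2×2 system: x ≈ 67.3, y ≈ 70.7 km.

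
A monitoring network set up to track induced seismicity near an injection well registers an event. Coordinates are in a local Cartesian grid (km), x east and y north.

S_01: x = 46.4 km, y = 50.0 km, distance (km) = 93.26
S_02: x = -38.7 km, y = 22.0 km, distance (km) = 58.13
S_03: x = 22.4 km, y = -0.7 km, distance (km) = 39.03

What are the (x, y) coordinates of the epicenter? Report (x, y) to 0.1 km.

-6.8 km east, -26.6 km north

Circle about each station: (x − 46.4)² + (y − 50.0)² = 93.26²; (x + 38.7)² + (y − 22.0)² = 58.13²; (x − 22.4)² + (y + 0.7)² = 39.03².
Subtracting the S_01 equation from the S_02 and S_03 equations removes the quadratic terms:
-170.2 x − 56.0 y = 2647.06
-48.0 x − 101.4 y = 3023.38
Solving the 2×2 system: x ≈ -6.8, y ≈ -26.6 km.
Check against S_01 (with the unrounded x, y): √((x − 46.4)²+(y − 50.0)²) = 93.26 ≈ 93.26 km. ✓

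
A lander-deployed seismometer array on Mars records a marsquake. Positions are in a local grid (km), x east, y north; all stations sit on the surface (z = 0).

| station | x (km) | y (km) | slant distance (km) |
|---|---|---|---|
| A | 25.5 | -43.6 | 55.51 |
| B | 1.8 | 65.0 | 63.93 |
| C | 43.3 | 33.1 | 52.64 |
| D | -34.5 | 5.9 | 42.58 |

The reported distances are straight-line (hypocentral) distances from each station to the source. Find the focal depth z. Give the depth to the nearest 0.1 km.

Each station gives a sphere (x−x_i)² + (y−y_i)² + z² = d_i² (stations at z=0).
Subtracting the A sphere from B and C: z² cancels, leaving linear equations in x and y:
-47.4 x + 217.2 y = 671.35
35.6 x + 153.4 y = 729.68
Solving: x ≈ 3.699, y ≈ 3.898 km (keep extra digits for the depth step; rounded: 3.7, 3.9).
Then from the A sphere: z² = 55.51² − (x − 25.5)² − (y + 43.6)² with x = 3.699, y = 3.898, so z ≈ 18.709 ≈ 18.7 km.

18.7 km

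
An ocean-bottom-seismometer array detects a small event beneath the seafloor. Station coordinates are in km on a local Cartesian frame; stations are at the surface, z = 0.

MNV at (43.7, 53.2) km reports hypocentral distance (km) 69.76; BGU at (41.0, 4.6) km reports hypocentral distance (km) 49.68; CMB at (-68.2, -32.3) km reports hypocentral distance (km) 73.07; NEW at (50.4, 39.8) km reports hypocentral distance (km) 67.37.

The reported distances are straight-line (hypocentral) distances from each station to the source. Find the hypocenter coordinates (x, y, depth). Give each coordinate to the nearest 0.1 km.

(-7.5, 7.0, 10.5)

Each station gives a sphere (x−x_i)² + (y−y_i)² + z² = d_i² (stations at z=0).
Subtracting the MNV sphere from BGU and CMB: z² cancels, leaving linear equations in x and y:
-5.4 x − 97.2 y = -639.41
-223.8 x − 171.0 y = 481.83
Solving: x ≈ -7.498, y ≈ 6.995 km (keep extra digits for the depth step; rounded: -7.5, 7.0).
Then from the MNV sphere: z² = 69.76² − (x − 43.7)² − (y − 53.2)² with x = -7.498, y = 6.995, so z ≈ 10.503 ≈ 10.5 km.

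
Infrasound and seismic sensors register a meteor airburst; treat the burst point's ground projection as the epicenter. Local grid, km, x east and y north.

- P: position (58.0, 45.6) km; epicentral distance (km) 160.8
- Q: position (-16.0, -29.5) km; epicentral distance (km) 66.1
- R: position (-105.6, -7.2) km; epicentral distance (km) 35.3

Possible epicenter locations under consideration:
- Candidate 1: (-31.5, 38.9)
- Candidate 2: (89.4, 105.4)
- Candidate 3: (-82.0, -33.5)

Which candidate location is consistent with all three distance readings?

For each candidate, compare |candidate − station| to the reported distance:
Candidate 1: residuals P 71.0, Q 4.0, R 52.0 → max 71.0 km
Candidate 2: residuals P 93.3, Q 105.1, R 189.9 → max 189.9 km
Candidate 3: residuals P 0.0, Q 0.0, R 0.0 → max 0.0 km
Only Candidate 3 has all residuals ≈ 0.

Candidate 3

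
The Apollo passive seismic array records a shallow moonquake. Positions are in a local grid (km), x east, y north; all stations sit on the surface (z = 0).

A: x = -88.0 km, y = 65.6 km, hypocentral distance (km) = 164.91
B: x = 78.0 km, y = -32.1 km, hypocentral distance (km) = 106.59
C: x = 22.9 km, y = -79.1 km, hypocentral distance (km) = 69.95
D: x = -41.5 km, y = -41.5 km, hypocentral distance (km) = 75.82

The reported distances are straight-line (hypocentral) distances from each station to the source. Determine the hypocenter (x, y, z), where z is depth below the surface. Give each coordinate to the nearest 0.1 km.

(-3.3, -61.4, 62.4)

Each station gives a sphere (x−x_i)² + (y−y_i)² + z² = d_i² (stations at z=0).
Subtracting the A sphere from B and C: z² cancels, leaving linear equations in x and y:
332.0 x − 195.4 y = 10900.93
221.8 x − 289.4 y = 17036.17
Solving: x ≈ -3.302, y ≈ -61.398 km (keep extra digits for the depth step; rounded: -3.3, -61.4).
Then from the A sphere: z² = 164.91² − (x + 88.0)² − (y − 65.6)² with x = -3.302, y = -61.398, so z ≈ 62.394 ≈ 62.4 km.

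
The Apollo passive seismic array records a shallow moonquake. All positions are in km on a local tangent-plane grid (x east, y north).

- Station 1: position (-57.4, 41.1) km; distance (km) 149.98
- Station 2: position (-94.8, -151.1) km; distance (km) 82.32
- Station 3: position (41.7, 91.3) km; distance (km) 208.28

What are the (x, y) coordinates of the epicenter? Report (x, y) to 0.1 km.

(-26.2, -105.6)

Circle about each station: (x + 57.4)² + (y − 41.1)² = 149.98²; (x + 94.8)² + (y + 151.1)² = 82.32²; (x − 41.7)² + (y − 91.3)² = 208.28².
Subtracting pairs of circle equations eliminates x²+y² and gives linear equations (the radical axes):
-74.8 x − 384.4 y = 42551.70
198.2 x + 100.4 y = -15795.95
Solving the 2×2 system: x ≈ -26.2, y ≈ -105.6 km.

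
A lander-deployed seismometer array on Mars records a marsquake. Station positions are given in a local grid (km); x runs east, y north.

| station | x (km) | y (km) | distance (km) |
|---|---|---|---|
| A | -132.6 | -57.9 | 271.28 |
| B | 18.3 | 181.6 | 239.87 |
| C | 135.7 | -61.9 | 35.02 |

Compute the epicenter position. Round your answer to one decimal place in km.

136.9 km east, -26.9 km north

Circle about each station: (x + 132.6)² + (y + 57.9)² = 271.28²; (x − 18.3)² + (y − 181.6)² = 239.87²; (x − 135.7)² + (y + 61.9)² = 35.02².
Subtracting the A equation from the B and C equations removes the quadratic terms:
301.8 x + 479.0 y = 28433.50
536.6 x − 8.0 y = 73677.37
Solving the 2×2 system: x ≈ 136.9, y ≈ -26.9 km.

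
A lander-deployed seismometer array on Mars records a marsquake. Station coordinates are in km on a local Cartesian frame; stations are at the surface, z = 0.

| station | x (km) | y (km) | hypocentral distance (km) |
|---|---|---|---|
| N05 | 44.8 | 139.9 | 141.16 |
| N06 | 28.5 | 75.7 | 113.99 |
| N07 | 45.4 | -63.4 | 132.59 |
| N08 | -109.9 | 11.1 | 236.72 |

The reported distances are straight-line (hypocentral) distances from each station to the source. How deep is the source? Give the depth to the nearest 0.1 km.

Each station gives a sphere (x−x_i)² + (y−y_i)² + z² = d_i² (stations at z=0).
Subtracting the N05 sphere from N06 and N07: z² cancels, leaving linear equations in x and y:
-32.6 x − 128.4 y = -8103.88
1.2 x − 406.6 y = -13152.29
Solving: x ≈ 119.789, y ≈ 32.701 km (keep extra digits for the depth step; rounded: 119.8, 32.7).
Then from the N05 sphere: z² = 141.16² − (x − 44.8)² − (y − 139.9)² with x = 119.789, y = 32.701, so z ≈ 53.020 ≈ 53.0 km.
Check against N08 (with the unrounded solution): distance 236.72 ≈ 236.72 km. ✓

53.0 km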